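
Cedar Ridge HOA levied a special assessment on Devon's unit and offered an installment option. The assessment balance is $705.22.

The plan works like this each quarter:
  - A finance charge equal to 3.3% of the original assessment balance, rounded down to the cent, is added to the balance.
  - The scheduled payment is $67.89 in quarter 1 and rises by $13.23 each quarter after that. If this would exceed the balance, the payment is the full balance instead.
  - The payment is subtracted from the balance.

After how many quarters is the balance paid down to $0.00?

8

Quarter 1: opening $705.22; interest $23.27 → $728.49; payment $67.89; balance $660.60
Quarter 2: opening $660.60; interest $23.27 → $683.87; payment $81.12; balance $602.75
Quarter 3: opening $602.75; interest $23.27 → $626.02; payment $94.35; balance $531.67
Quarter 4: opening $531.67; interest $23.27 → $554.94; payment $107.58; balance $447.36
Quarter 5: opening $447.36; interest $23.27 → $470.63; payment $120.81; balance $349.82
Quarter 6: opening $349.82; interest $23.27 → $373.09; payment $134.04; balance $239.05
Quarter 7: opening $239.05; interest $23.27 → $262.32; payment $147.27; balance $115.05
Quarter 8: opening $115.05; interest $23.27 → $138.32; payment $138.32; balance $0.00
Balance reaches $0.00 in quarter 8.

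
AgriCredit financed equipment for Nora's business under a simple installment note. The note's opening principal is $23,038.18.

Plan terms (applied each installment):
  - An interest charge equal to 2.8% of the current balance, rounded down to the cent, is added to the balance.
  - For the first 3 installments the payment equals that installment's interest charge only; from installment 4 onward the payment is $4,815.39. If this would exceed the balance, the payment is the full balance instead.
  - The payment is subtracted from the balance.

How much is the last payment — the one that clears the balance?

$1,013.29

Installment 1: opening $23,038.18; interest $645.06 → $23,683.24; payment $645.06; balance $23,038.18
Installment 2: opening $23,038.18; interest $645.06 → $23,683.24; payment $645.06; balance $23,038.18
Installment 3: opening $23,038.18; interest $645.06 → $23,683.24; payment $645.06; balance $23,038.18
Installment 4: opening $23,038.18; interest $645.06 → $23,683.24; payment $4,815.39; balance $18,867.85
Installment 5: opening $18,867.85; interest $528.29 → $19,396.14; payment $4,815.39; balance $14,580.75
Installment 6: opening $14,580.75; interest $408.26 → $14,989.01; payment $4,815.39; balance $10,173.62
Installment 7: opening $10,173.62; interest $284.86 → $10,458.48; payment $4,815.39; balance $5,643.09
Installment 8: opening $5,643.09; interest $158.00 → $5,801.09; payment $4,815.39; balance $985.70
Installment 9: opening $985.70; interest $27.59 → $1,013.29; payment $1,013.29; balance $0.00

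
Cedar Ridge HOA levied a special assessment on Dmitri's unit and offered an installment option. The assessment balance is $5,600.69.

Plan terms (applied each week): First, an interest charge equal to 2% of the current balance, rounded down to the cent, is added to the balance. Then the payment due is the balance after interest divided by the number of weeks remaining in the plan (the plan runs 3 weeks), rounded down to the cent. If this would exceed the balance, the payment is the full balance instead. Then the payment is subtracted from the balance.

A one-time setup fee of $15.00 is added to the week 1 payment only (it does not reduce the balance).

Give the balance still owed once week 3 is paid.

$0.00

Week 1: $5,600.69 +$112.01 interest = $5,712.70; pay $1,904.23 (+ $15.00 fee) → $3,808.47
Week 2: $3,808.47 +$76.16 interest = $3,884.63; pay $1,942.31 → $1,942.32
Week 3: $1,942.32 +$38.84 interest = $1,981.16; pay $1,981.16 → $0.00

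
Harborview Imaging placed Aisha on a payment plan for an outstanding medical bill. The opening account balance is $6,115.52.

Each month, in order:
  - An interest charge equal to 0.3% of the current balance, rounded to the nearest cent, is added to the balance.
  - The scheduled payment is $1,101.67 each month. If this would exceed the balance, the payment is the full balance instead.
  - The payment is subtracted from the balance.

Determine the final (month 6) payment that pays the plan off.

$668.32

Month 1: $6,115.52 +$18.35 interest = $6,133.87; pay $1,101.67 → $5,032.20
Month 2: $5,032.20 +$15.10 interest = $5,047.30; pay $1,101.67 → $3,945.63
Month 3: $3,945.63 +$11.84 interest = $3,957.47; pay $1,101.67 → $2,855.80
Month 4: $2,855.80 +$8.57 interest = $2,864.37; pay $1,101.67 → $1,762.70
Month 5: $1,762.70 +$5.29 interest = $1,767.99; pay $1,101.67 → $666.32
Month 6: $666.32 +$2.00 interest = $668.32; pay $668.32 → $0.00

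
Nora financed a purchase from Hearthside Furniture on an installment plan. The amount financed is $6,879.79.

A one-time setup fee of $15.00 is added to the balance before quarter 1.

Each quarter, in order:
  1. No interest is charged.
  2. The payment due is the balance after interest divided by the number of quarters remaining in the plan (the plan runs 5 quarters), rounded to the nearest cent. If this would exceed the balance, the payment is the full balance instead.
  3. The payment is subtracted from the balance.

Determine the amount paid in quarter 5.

$1,378.95

Quarter 1: opening $6,894.79; payment $1,378.96; balance $5,515.83
Quarter 2: opening $5,515.83; payment $1,378.96; balance $4,136.87
Quarter 3: opening $4,136.87; payment $1,378.96; balance $2,757.91
Quarter 4: opening $2,757.91; payment $1,378.96; balance $1,378.95
Quarter 5: opening $1,378.95; payment $1,378.95; balance $0.00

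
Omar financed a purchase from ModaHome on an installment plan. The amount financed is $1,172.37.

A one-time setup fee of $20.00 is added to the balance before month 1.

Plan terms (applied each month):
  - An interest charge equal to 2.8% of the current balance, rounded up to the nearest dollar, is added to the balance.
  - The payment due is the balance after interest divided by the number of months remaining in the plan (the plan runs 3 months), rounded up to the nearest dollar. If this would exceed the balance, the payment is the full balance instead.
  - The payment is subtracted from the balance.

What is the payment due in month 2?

$421.00

# | Opening | Interest | Payment | End bal
1 | $1,192.37 | $34.00 | $409.00 | $817.37
2 | $817.37 | $23.00 | $421.00 | $419.37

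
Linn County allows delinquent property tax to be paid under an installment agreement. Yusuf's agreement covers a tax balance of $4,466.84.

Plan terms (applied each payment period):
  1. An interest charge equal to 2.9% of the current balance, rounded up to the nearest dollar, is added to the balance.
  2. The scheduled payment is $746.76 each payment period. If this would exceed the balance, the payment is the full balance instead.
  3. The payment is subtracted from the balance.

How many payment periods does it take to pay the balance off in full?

7

Payment period 1: opening $4,466.84; interest $130.00 → $4,596.84; payment $746.76; balance $3,850.08
Payment period 2: opening $3,850.08; interest $112.00 → $3,962.08; payment $746.76; balance $3,215.32
Payment period 3: opening $3,215.32; interest $94.00 → $3,309.32; payment $746.76; balance $2,562.56
Payment period 4: opening $2,562.56; interest $75.00 → $2,637.56; payment $746.76; balance $1,890.80
Payment period 5: opening $1,890.80; interest $55.00 → $1,945.80; payment $746.76; balance $1,199.04
Payment period 6: opening $1,199.04; interest $35.00 → $1,234.04; payment $746.76; balance $487.28
Payment period 7: opening $487.28; interest $15.00 → $502.28; payment $502.28; balance $0.00
Balance reaches $0.00 in payment period 7.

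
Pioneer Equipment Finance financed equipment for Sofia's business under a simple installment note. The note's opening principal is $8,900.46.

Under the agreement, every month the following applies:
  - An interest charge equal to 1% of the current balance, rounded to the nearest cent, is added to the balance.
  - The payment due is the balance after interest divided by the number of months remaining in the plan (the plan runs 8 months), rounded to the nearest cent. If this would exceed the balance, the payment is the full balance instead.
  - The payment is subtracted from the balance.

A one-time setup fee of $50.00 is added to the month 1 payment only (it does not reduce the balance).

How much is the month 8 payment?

# | Opening | Interest | Payment | Fee | End bal
1 | $8,900.46 | $89.00 | $1,123.68 | $50.00 | $7,865.78
2 | $7,865.78 | $78.66 | $1,134.92 | — | $6,809.52
3 | $6,809.52 | $68.10 | $1,146.27 | — | $5,731.35
4 | $5,731.35 | $57.31 | $1,157.73 | — | $4,630.93
5 | $4,630.93 | $46.31 | $1,169.31 | — | $3,507.93
6 | $3,507.93 | $35.08 | $1,181.00 | — | $2,362.01
7 | $2,362.01 | $23.62 | $1,192.82 | — | $1,192.81
8 | $1,192.81 | $11.93 | $1,204.74 | — | $0.00

$1,204.74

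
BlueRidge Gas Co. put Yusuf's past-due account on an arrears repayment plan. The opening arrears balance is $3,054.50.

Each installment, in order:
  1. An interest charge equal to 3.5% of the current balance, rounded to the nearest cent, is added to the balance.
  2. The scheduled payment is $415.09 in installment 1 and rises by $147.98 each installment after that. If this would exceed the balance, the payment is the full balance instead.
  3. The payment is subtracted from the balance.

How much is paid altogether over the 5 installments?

$3,424.63

Installment 1: opening $3,054.50; interest $106.91 → $3,161.41; payment $415.09; balance $2,746.32
Installment 2: opening $2,746.32; interest $96.12 → $2,842.44; payment $563.07; balance $2,279.37
Installment 3: opening $2,279.37; interest $79.78 → $2,359.15; payment $711.05; balance $1,648.10
Installment 4: opening $1,648.10; interest $57.68 → $1,705.78; payment $859.03; balance $846.75
Installment 5: opening $846.75; interest $29.64 → $876.39; payment $876.39; balance $0.00
Total paid: $3,424.63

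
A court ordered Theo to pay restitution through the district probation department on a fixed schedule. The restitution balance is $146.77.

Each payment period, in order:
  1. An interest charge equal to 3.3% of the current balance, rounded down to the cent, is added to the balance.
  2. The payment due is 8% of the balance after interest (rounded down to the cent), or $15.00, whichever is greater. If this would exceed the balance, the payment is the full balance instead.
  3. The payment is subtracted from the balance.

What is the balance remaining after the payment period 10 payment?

Payment period 1: $146.77 +$4.84 interest = $151.61; pay $15.00 → $136.61
Payment period 2: $136.61 +$4.50 interest = $141.11; pay $15.00 → $126.11
Payment period 3: $126.11 +$4.16 interest = $130.27; pay $15.00 → $115.27
Payment period 4: $115.27 +$3.80 interest = $119.07; pay $15.00 → $104.07
Payment period 5: $104.07 +$3.43 interest = $107.50; pay $15.00 → $92.50
Payment period 6: $92.50 +$3.05 interest = $95.55; pay $15.00 → $80.55
Payment period 7: $80.55 +$2.65 interest = $83.20; pay $15.00 → $68.20
Payment period 8: $68.20 +$2.25 interest = $70.45; pay $15.00 → $55.45
Payment period 9: $55.45 +$1.82 interest = $57.27; pay $15.00 → $42.27
Payment period 10: $42.27 +$1.39 interest = $43.66; pay $15.00 → $28.66

$28.66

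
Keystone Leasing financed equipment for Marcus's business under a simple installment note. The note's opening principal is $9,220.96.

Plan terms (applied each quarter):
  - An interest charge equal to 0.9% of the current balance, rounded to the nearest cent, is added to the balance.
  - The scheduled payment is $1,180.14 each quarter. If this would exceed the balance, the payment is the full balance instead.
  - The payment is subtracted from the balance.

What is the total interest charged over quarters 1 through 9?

$383.84

# | Opening | Interest | Payment | End bal
1 | $9,220.96 | $82.99 | $1,180.14 | $8,123.81
2 | $8,123.81 | $73.11 | $1,180.14 | $7,016.78
3 | $7,016.78 | $63.15 | $1,180.14 | $5,899.79
4 | $5,899.79 | $53.10 | $1,180.14 | $4,772.75
5 | $4,772.75 | $42.95 | $1,180.14 | $3,635.56
6 | $3,635.56 | $32.72 | $1,180.14 | $2,488.14
7 | $2,488.14 | $22.39 | $1,180.14 | $1,330.39
8 | $1,330.39 | $11.97 | $1,180.14 | $162.22
9 | $162.22 | $1.46 | $163.68 | $0.00
Total interest: $82.99 + $73.11 + $63.15 + $53.10 + $42.95 + $32.72 + $22.39 + $11.97 + $1.46 = $383.84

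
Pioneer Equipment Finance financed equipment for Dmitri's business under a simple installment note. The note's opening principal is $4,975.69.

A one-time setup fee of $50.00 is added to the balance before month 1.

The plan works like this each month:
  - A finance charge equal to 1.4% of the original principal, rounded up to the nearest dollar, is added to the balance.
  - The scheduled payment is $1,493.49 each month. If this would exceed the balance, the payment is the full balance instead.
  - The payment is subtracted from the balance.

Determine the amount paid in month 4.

$825.22

Month 1: opening $5,025.69; interest $70.00 → $5,095.69; payment $1,493.49; balance $3,602.20
Month 2: opening $3,602.20; interest $70.00 → $3,672.20; payment $1,493.49; balance $2,178.71
Month 3: opening $2,178.71; interest $70.00 → $2,248.71; payment $1,493.49; balance $755.22
Month 4: opening $755.22; interest $70.00 → $825.22; payment $825.22; balance $0.00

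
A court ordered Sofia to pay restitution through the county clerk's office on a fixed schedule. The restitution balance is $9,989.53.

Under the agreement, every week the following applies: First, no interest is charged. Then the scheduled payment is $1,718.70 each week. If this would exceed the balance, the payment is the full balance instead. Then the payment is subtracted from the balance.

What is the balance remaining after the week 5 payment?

$1,396.03

Week 1: $9,989.53 − $1,718.70 → $8,270.83
Week 2: $8,270.83 − $1,718.70 → $6,552.13
Week 3: $6,552.13 − $1,718.70 → $4,833.43
Week 4: $4,833.43 − $1,718.70 → $3,114.73
Week 5: $3,114.73 − $1,718.70 → $1,396.03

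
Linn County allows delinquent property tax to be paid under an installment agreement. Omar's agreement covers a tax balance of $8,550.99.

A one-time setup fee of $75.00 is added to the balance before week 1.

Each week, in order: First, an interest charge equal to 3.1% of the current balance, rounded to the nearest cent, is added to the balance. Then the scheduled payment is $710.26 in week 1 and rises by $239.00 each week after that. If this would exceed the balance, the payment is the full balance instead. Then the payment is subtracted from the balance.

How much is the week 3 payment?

Week 1: $8,625.99 +$267.41 interest = $8,893.40; pay $710.26 → $8,183.14
Week 2: $8,183.14 +$253.68 interest = $8,436.82; pay $949.26 → $7,487.56
Week 3: $7,487.56 +$232.11 interest = $7,719.67; pay $1,188.26 → $6,531.41

$1,188.26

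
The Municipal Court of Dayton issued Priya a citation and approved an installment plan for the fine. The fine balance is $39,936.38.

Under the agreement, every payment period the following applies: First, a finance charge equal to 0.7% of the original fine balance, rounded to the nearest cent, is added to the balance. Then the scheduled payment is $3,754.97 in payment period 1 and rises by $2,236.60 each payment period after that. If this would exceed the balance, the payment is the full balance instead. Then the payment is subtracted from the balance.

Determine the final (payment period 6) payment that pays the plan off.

$472.83

Payment period 1: opening $39,936.38; interest $279.55 → $40,215.93; payment $3,754.97; balance $36,460.96
Payment period 2: opening $36,460.96; interest $279.55 → $36,740.51; payment $5,991.57; balance $30,748.94
Payment period 3: opening $30,748.94; interest $279.55 → $31,028.49; payment $8,228.17; balance $22,800.32
Payment period 4: opening $22,800.32; interest $279.55 → $23,079.87; payment $10,464.77; balance $12,615.10
Payment period 5: opening $12,615.10; interest $279.55 → $12,894.65; payment $12,701.37; balance $193.28
Payment period 6: opening $193.28; interest $279.55 → $472.83; payment $472.83; balance $0.00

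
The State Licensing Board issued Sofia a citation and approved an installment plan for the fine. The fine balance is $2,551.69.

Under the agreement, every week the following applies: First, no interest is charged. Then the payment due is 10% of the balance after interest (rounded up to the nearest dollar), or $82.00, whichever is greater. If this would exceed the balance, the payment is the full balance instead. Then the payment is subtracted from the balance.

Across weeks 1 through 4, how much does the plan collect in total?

# | Opening | Payment | End bal
1 | $2,551.69 | $256.00 | $2,295.69
2 | $2,295.69 | $230.00 | $2,065.69
3 | $2,065.69 | $207.00 | $1,858.69
4 | $1,858.69 | $186.00 | $1,672.69
Total paid: $879.00

$879.00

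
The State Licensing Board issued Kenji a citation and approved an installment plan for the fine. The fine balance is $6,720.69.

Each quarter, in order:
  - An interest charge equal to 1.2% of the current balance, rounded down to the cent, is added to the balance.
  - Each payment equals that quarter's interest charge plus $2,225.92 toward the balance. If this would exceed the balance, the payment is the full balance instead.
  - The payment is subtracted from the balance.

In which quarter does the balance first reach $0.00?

4

Quarter 1: opening $6,720.69; interest $80.64 → $6,801.33; payment $2,306.56; balance $4,494.77
Quarter 2: opening $4,494.77; interest $53.93 → $4,548.70; payment $2,279.85; balance $2,268.85
Quarter 3: opening $2,268.85; interest $27.22 → $2,296.07; payment $2,253.14; balance $42.93
Quarter 4: opening $42.93; interest $0.51 → $43.44; payment $43.44; balance $0.00
Balance reaches $0.00 in quarter 4.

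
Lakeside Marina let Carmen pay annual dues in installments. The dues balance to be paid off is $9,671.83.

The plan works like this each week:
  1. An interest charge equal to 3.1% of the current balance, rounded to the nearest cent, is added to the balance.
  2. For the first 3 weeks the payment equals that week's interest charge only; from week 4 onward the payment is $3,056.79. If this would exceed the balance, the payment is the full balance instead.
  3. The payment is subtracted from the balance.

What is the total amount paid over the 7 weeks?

Week 1: $9,671.83 +$299.83 interest = $9,971.66; pay $299.83 → $9,671.83
Week 2: $9,671.83 +$299.83 interest = $9,971.66; pay $299.83 → $9,671.83
Week 3: $9,671.83 +$299.83 interest = $9,971.66; pay $299.83 → $9,671.83
Week 4: $9,671.83 +$299.83 interest = $9,971.66; pay $3,056.79 → $6,914.87
Week 5: $6,914.87 +$214.36 interest = $7,129.23; pay $3,056.79 → $4,072.44
Week 6: $4,072.44 +$126.25 interest = $4,198.69; pay $3,056.79 → $1,141.90
Week 7: $1,141.90 +$35.40 interest = $1,177.30; pay $1,177.30 → $0.00
Total paid: $11,247.16

$11,247.16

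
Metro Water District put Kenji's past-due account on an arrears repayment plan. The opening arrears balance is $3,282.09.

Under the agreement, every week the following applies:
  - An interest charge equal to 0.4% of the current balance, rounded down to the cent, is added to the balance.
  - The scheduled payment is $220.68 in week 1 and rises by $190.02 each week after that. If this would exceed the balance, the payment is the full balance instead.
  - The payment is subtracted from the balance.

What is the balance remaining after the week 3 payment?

Week 1: $3,282.09 +$13.12 interest = $3,295.21; pay $220.68 → $3,074.53
Week 2: $3,074.53 +$12.29 interest = $3,086.82; pay $410.70 → $2,676.12
Week 3: $2,676.12 +$10.70 interest = $2,686.82; pay $600.72 → $2,086.10

$2,086.10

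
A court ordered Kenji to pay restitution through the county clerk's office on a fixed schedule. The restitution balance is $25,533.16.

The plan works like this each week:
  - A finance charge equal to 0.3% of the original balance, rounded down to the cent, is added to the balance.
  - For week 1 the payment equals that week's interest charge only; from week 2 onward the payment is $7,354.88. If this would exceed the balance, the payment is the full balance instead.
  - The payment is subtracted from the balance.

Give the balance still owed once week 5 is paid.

Week 1: opening $25,533.16; interest $76.59 → $25,609.75; payment $76.59; balance $25,533.16
Week 2: opening $25,533.16; interest $76.59 → $25,609.75; payment $7,354.88; balance $18,254.87
Week 3: opening $18,254.87; interest $76.59 → $18,331.46; payment $7,354.88; balance $10,976.58
Week 4: opening $10,976.58; interest $76.59 → $11,053.17; payment $7,354.88; balance $3,698.29
Week 5: opening $3,698.29; interest $76.59 → $3,774.88; payment $3,774.88; balance $0.00

$0.00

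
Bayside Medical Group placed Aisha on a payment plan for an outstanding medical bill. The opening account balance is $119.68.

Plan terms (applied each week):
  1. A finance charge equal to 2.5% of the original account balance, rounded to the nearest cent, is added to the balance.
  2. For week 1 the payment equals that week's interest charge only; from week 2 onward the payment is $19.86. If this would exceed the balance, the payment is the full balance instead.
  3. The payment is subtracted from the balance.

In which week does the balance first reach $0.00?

Week 1: $119.68 +$2.99 interest = $122.67; pay $2.99 → $119.68
Week 2: $119.68 +$2.99 interest = $122.67; pay $19.86 → $102.81
Week 3: $102.81 +$2.99 interest = $105.80; pay $19.86 → $85.94
Week 4: $85.94 +$2.99 interest = $88.93; pay $19.86 → $69.07
Week 5: $69.07 +$2.99 interest = $72.06; pay $19.86 → $52.20
Week 6: $52.20 +$2.99 interest = $55.19; pay $19.86 → $35.33
Week 7: $35.33 +$2.99 interest = $38.32; pay $19.86 → $18.46
Week 8: $18.46 +$2.99 interest = $21.45; pay $19.86 → $1.59
Week 9: $1.59 +$2.99 interest = $4.58; pay $4.58 → $0.00
Balance reaches $0.00 in week 9.

9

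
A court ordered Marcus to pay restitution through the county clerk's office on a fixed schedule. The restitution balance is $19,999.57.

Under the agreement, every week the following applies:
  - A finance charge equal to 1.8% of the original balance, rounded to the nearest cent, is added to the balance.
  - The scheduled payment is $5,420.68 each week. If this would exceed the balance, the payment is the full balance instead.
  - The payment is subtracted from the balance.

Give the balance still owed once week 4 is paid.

$0.00

Week 1: $19,999.57 +$359.99 interest = $20,359.56; pay $5,420.68 → $14,938.88
Week 2: $14,938.88 +$359.99 interest = $15,298.87; pay $5,420.68 → $9,878.19
Week 3: $9,878.19 +$359.99 interest = $10,238.18; pay $5,420.68 → $4,817.50
Week 4: $4,817.50 +$359.99 interest = $5,177.49; pay $5,177.49 → $0.00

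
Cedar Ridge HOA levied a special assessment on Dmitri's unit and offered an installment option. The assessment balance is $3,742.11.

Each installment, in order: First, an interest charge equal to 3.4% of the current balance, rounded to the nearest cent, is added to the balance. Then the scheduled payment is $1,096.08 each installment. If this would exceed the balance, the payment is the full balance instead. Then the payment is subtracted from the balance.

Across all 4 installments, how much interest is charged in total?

Installment 1: opening $3,742.11; interest $127.23 → $3,869.34; payment $1,096.08; balance $2,773.26
Installment 2: opening $2,773.26; interest $94.29 → $2,867.55; payment $1,096.08; balance $1,771.47
Installment 3: opening $1,771.47; interest $60.23 → $1,831.70; payment $1,096.08; balance $735.62
Installment 4: opening $735.62; interest $25.01 → $760.63; payment $760.63; balance $0.00
Total interest: $127.23 + $94.29 + $60.23 + $25.01 = $306.76

$306.76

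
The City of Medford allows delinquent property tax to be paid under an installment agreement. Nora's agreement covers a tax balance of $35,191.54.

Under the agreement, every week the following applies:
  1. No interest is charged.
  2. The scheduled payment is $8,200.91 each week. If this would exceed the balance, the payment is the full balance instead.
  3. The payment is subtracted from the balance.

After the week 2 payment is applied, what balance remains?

$18,789.72

# | Opening | Payment | End bal
1 | $35,191.54 | $8,200.91 | $26,990.63
2 | $26,990.63 | $8,200.91 | $18,789.72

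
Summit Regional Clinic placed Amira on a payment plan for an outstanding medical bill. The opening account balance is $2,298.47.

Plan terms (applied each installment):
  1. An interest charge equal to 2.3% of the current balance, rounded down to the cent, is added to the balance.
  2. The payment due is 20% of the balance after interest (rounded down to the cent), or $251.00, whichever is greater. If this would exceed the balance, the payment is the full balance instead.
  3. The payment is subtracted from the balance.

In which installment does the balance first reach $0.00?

# | Opening | Interest | Payment | End bal
1 | $2,298.47 | $52.86 | $470.26 | $1,881.07
2 | $1,881.07 | $43.26 | $384.86 | $1,539.47
3 | $1,539.47 | $35.40 | $314.97 | $1,259.90
4 | $1,259.90 | $28.97 | $257.77 | $1,031.10
5 | $1,031.10 | $23.71 | $251.00 | $803.81
6 | $803.81 | $18.48 | $251.00 | $571.29
7 | $571.29 | $13.13 | $251.00 | $333.42
8 | $333.42 | $7.66 | $251.00 | $90.08
9 | $90.08 | $2.07 | $92.15 | $0.00
Balance reaches $0.00 in installment 9.

9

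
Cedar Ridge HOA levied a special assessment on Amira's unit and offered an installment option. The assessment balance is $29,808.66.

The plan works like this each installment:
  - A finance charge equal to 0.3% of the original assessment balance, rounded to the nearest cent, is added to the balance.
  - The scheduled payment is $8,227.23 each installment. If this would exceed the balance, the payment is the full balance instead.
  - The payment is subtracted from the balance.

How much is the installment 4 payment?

# | Opening | Interest | Payment | End bal
1 | $29,808.66 | $89.43 | $8,227.23 | $21,670.86
2 | $21,670.86 | $89.43 | $8,227.23 | $13,533.06
3 | $13,533.06 | $89.43 | $8,227.23 | $5,395.26
4 | $5,395.26 | $89.43 | $5,484.69 | $0.00

$5,484.69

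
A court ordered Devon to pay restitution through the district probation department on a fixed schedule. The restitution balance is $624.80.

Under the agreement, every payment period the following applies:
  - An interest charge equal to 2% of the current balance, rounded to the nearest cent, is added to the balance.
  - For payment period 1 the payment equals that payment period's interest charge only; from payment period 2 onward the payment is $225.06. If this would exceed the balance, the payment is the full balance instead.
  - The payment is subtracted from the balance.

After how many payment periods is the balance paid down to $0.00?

Payment period 1: opening $624.80; interest $12.50 → $637.30; payment $12.50; balance $624.80
Payment period 2: opening $624.80; interest $12.50 → $637.30; payment $225.06; balance $412.24
Payment period 3: opening $412.24; interest $8.24 → $420.48; payment $225.06; balance $195.42
Payment period 4: opening $195.42; interest $3.91 → $199.33; payment $199.33; balance $0.00
Balance reaches $0.00 in payment period 4.

4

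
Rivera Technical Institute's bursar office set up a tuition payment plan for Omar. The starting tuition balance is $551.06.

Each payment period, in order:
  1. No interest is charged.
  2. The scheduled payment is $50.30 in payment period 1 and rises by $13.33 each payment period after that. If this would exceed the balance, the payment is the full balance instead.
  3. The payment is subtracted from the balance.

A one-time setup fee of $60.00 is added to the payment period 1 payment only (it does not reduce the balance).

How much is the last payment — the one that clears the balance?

Payment period 1: opening $551.06; payment $50.30 (+ $60.00 fee); balance $500.76
Payment period 2: opening $500.76; payment $63.63; balance $437.13
Payment period 3: opening $437.13; payment $76.96; balance $360.17
Payment period 4: opening $360.17; payment $90.29; balance $269.88
Payment period 5: opening $269.88; payment $103.62; balance $166.26
Payment period 6: opening $166.26; payment $116.95; balance $49.31
Payment period 7: opening $49.31; payment $49.31; balance $0.00

$49.31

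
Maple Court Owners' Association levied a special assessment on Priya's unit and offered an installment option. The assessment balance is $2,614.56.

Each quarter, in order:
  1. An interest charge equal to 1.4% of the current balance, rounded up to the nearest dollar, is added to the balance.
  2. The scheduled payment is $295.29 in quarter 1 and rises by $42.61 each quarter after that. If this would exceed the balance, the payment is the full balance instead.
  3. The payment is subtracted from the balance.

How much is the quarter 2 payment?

$337.90

# | Opening | Interest | Payment | End bal
1 | $2,614.56 | $37.00 | $295.29 | $2,356.27
2 | $2,356.27 | $33.00 | $337.90 | $2,051.37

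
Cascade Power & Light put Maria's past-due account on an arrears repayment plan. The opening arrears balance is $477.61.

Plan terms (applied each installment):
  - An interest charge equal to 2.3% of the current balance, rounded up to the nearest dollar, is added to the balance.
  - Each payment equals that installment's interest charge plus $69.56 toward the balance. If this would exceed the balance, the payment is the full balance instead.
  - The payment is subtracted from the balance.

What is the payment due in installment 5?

$74.56

Installment 1: opening $477.61; interest $11.00 → $488.61; payment $80.56; balance $408.05
Installment 2: opening $408.05; interest $10.00 → $418.05; payment $79.56; balance $338.49
Installment 3: opening $338.49; interest $8.00 → $346.49; payment $77.56; balance $268.93
Installment 4: opening $268.93; interest $7.00 → $275.93; payment $76.56; balance $199.37
Installment 5: opening $199.37; interest $5.00 → $204.37; payment $74.56; balance $129.81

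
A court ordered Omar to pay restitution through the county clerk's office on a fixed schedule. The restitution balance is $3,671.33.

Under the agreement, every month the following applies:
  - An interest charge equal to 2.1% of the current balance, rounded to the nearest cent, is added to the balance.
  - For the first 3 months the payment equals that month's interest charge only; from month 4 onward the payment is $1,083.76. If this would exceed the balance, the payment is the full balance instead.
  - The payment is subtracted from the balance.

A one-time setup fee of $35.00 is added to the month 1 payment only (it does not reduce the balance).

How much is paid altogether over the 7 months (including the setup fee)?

$4,117.40

# | Opening | Interest | Payment | Fee | End bal
1 | $3,671.33 | $77.10 | $77.10 | $35.00 | $3,671.33
2 | $3,671.33 | $77.10 | $77.10 | — | $3,671.33
3 | $3,671.33 | $77.10 | $77.10 | — | $3,671.33
4 | $3,671.33 | $77.10 | $1,083.76 | — | $2,664.67
5 | $2,664.67 | $55.96 | $1,083.76 | — | $1,636.87
6 | $1,636.87 | $34.37 | $1,083.76 | — | $587.48
7 | $587.48 | $12.34 | $599.82 | — | $0.00
Total paid: $4,117.40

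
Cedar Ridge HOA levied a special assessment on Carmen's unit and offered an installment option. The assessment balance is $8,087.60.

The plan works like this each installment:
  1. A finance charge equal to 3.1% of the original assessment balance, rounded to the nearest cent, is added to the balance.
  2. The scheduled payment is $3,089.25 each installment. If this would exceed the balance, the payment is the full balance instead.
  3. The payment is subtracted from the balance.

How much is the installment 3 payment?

Installment 1: $8,087.60 +$250.72 interest = $8,338.32; pay $3,089.25 → $5,249.07
Installment 2: $5,249.07 +$250.72 interest = $5,499.79; pay $3,089.25 → $2,410.54
Installment 3: $2,410.54 +$250.72 interest = $2,661.26; pay $2,661.26 → $0.00

$2,661.26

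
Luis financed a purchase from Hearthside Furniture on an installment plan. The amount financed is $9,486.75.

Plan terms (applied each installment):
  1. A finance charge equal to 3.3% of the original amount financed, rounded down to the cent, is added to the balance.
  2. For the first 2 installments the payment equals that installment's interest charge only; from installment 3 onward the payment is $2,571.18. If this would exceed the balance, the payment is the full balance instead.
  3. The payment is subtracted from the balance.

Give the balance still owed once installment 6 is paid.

$454.27

Installment 1: opening $9,486.75; interest $313.06 → $9,799.81; payment $313.06; balance $9,486.75
Installment 2: opening $9,486.75; interest $313.06 → $9,799.81; payment $313.06; balance $9,486.75
Installment 3: opening $9,486.75; interest $313.06 → $9,799.81; payment $2,571.18; balance $7,228.63
Installment 4: opening $7,228.63; interest $313.06 → $7,541.69; payment $2,571.18; balance $4,970.51
Installment 5: opening $4,970.51; interest $313.06 → $5,283.57; payment $2,571.18; balance $2,712.39
Installment 6: opening $2,712.39; interest $313.06 → $3,025.45; payment $2,571.18; balance $454.27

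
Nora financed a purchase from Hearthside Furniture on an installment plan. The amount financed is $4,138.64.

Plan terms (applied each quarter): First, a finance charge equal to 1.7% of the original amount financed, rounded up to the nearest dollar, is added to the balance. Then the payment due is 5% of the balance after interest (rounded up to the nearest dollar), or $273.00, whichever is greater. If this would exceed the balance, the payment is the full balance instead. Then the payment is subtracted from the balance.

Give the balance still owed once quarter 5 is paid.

$3,128.64

Quarter 1: opening $4,138.64; interest $71.00 → $4,209.64; payment $273.00; balance $3,936.64
Quarter 2: opening $3,936.64; interest $71.00 → $4,007.64; payment $273.00; balance $3,734.64
Quarter 3: opening $3,734.64; interest $71.00 → $3,805.64; payment $273.00; balance $3,532.64
Quarter 4: opening $3,532.64; interest $71.00 → $3,603.64; payment $273.00; balance $3,330.64
Quarter 5: opening $3,330.64; interest $71.00 → $3,401.64; payment $273.00; balance $3,128.64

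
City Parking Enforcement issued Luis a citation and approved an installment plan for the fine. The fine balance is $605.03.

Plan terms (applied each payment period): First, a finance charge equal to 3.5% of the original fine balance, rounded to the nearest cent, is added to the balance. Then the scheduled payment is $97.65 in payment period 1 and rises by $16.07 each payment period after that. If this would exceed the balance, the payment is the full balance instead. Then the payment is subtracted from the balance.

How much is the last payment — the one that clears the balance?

Payment period 1: $605.03 +$21.18 interest = $626.21; pay $97.65 → $528.56
Payment period 2: $528.56 +$21.18 interest = $549.74; pay $113.72 → $436.02
Payment period 3: $436.02 +$21.18 interest = $457.20; pay $129.79 → $327.41
Payment period 4: $327.41 +$21.18 interest = $348.59; pay $145.86 → $202.73
Payment period 5: $202.73 +$21.18 interest = $223.91; pay $161.93 → $61.98
Payment period 6: $61.98 +$21.18 interest = $83.16; pay $83.16 → $0.00

$83.16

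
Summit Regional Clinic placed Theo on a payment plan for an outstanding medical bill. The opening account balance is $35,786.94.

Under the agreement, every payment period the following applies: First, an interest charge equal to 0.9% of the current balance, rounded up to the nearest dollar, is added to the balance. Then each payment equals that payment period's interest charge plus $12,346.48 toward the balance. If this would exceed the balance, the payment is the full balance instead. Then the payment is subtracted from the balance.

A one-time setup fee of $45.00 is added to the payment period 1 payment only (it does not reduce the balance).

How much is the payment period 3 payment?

$11,193.98

Payment period 1: $35,786.94 +$323.00 interest = $36,109.94; pay $12,669.48 (+ $45.00 fee) → $23,440.46
Payment period 2: $23,440.46 +$211.00 interest = $23,651.46; pay $12,557.48 → $11,093.98
Payment period 3: $11,093.98 +$100.00 interest = $11,193.98; pay $11,193.98 → $0.00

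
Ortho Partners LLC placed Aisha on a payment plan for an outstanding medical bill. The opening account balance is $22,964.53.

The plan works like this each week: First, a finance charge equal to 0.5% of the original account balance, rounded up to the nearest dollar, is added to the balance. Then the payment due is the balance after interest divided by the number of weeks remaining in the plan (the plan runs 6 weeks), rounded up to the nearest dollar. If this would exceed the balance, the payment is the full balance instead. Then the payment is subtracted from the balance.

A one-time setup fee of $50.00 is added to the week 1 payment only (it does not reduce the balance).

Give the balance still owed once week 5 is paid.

$3,992.53

Week 1: $22,964.53 +$115.00 interest = $23,079.53; pay $3,847.00 (+ $50.00 fee) → $19,232.53
Week 2: $19,232.53 +$115.00 interest = $19,347.53; pay $3,870.00 → $15,477.53
Week 3: $15,477.53 +$115.00 interest = $15,592.53; pay $3,899.00 → $11,693.53
Week 4: $11,693.53 +$115.00 interest = $11,808.53; pay $3,937.00 → $7,871.53
Week 5: $7,871.53 +$115.00 interest = $7,986.53; pay $3,994.00 → $3,992.53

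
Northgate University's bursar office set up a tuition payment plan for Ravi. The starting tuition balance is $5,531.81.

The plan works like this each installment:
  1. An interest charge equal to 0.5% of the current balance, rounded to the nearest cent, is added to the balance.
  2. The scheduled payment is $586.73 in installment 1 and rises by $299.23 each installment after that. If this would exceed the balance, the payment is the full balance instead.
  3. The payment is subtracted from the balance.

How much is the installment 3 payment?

Installment 1: $5,531.81 +$27.66 interest = $5,559.47; pay $586.73 → $4,972.74
Installment 2: $4,972.74 +$24.86 interest = $4,997.60; pay $885.96 → $4,111.64
Installment 3: $4,111.64 +$20.56 interest = $4,132.20; pay $1,185.19 → $2,947.01

$1,185.19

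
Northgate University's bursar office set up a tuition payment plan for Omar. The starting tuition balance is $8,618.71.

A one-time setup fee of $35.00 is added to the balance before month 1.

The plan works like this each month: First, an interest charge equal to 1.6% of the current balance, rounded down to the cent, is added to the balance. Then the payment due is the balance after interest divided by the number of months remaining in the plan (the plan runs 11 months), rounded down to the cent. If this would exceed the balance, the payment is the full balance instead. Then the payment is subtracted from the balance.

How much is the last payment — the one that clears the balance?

Month 1: opening $8,653.71; interest $138.45 → $8,792.16; payment $799.28; balance $7,992.88
Month 2: opening $7,992.88; interest $127.88 → $8,120.76; payment $812.07; balance $7,308.69
Month 3: opening $7,308.69; interest $116.93 → $7,425.62; payment $825.06; balance $6,600.56
Month 4: opening $6,600.56; interest $105.60 → $6,706.16; payment $838.27; balance $5,867.89
Month 5: opening $5,867.89; interest $93.88 → $5,961.77; payment $851.68; balance $5,110.09
Month 6: opening $5,110.09; interest $81.76 → $5,191.85; payment $865.30; balance $4,326.55
Month 7: opening $4,326.55; interest $69.22 → $4,395.77; payment $879.15; balance $3,516.62
Month 8: opening $3,516.62; interest $56.26 → $3,572.88; payment $893.22; balance $2,679.66
Month 9: opening $2,679.66; interest $42.87 → $2,722.53; payment $907.51; balance $1,815.02
Month 10: opening $1,815.02; interest $29.04 → $1,844.06; payment $922.03; balance $922.03
Month 11: opening $922.03; interest $14.75 → $936.78; payment $936.78; balance $0.00

$936.78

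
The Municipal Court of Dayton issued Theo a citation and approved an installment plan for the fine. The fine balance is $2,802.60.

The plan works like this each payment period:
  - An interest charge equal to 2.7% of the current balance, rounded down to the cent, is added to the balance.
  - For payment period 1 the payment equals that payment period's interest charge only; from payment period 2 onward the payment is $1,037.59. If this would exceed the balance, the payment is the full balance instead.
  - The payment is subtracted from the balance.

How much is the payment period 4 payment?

$875.80

Payment period 1: opening $2,802.60; interest $75.67 → $2,878.27; payment $75.67; balance $2,802.60
Payment period 2: opening $2,802.60; interest $75.67 → $2,878.27; payment $1,037.59; balance $1,840.68
Payment period 3: opening $1,840.68; interest $49.69 → $1,890.37; payment $1,037.59; balance $852.78
Payment period 4: opening $852.78; interest $23.02 → $875.80; payment $875.80; balance $0.00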